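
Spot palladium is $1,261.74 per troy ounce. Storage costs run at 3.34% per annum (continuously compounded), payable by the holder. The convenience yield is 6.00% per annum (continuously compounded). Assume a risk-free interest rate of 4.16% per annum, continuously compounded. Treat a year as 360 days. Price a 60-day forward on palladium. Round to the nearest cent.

Net carry = r + u − y = 0.0416 + 0.0334 − 0.0600 = 0.0150
F = S·e^((r+u−y)T) = 1261.74 · e^(0.0150 × 60/360) = 1261.74 · e^0.00250000
= 1261.74 × 1.00250313 = $1,264.90 per troy ounce

$1,264.90 per troy ounce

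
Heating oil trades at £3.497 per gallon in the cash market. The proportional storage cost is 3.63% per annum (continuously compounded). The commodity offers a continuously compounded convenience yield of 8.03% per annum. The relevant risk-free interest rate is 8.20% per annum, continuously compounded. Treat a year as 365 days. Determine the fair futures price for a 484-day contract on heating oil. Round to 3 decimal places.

Net carry = r + u − y = 0.0820 + 0.0363 − 0.0803 = 0.0380
F = S·e^((r+u−y)T) = 3.497 · e^(0.0380 × 484/365) = 3.497 · e^0.050389
= 3.497 × 1.051680 = £3.678 per gallon

£3.678 per gallon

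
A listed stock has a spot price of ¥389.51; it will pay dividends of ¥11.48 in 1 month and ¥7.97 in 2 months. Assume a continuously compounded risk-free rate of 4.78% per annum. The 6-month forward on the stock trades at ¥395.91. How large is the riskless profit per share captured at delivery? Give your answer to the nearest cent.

PV(dividends) I = 11.48·e^(−0.0478·1/12) + 7.97·e^(−0.0478·2/12) = 19.3411
Fair forward F* = (S − I)·e^(rT) = (389.51 − 19.3411)·e^0.023900 = 370.1689 × 1.024188 = 379.1225
Market ¥395.91 > fair 379.1225: forward overpriced → cash-and-carry (borrow at r, buy the stock and collect the dividends, short the forward).
Profit at T = |F_mkt − F*| = |395.91 − 379.1225| = ¥16.79 per share

¥16.79 per share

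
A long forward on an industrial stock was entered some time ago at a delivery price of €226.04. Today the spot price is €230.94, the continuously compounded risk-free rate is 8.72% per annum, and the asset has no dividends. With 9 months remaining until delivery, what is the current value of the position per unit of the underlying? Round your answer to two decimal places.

€19.21

Current fair forward for the remaining 9 months: F = S·e^(r·T), r = 0.0872
F = 230.94 · e^(0.0872 × 9/12) = 230.94 × 1.067586 = 246.5483
Value of long forward = (F − K)·e^(−rT) = (246.5483 − 226.04) · e^(−0.0872·9/12)
= 20.5083 × 0.936693 = 19.21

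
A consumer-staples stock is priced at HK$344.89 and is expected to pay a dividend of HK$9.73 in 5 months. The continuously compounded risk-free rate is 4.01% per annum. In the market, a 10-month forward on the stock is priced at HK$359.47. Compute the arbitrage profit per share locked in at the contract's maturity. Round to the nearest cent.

HK$12.75 per share

PV(dividends) I = 9.73·e^(−0.0401·5/12) = 9.5688
Fair forward F* = (S − I)·e^(rT) = (344.89 − 9.5688)·e^0.033417 = 335.3212 × 1.033982 = 346.7161
Market HK$359.47 > fair 346.7161: forward overpriced → cash-and-carry (borrow at r, buy the stock and collect the dividends, short the forward).
Profit at T = |F_mkt − F*| = |359.47 − 346.7161| = HK$12.75 per share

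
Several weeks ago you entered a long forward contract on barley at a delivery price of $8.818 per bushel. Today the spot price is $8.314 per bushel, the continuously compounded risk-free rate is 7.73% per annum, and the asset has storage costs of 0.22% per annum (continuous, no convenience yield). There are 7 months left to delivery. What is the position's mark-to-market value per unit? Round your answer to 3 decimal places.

-$0.105 per bushel

Current fair forward for the remaining 7 months: F = S·e^((r + u)·T), (r + u) = 0.0773 + 0.0022 = 0.0795
F = 8.314 · e^(0.0795 × 7/12) = 8.314 × 1.047467 = 8.7086
Value of long forward = (F − K)·e^(−rT) = (8.7086 − 8.818) · e^(−0.0773·7/12)
= -0.1094 × 0.955910 = -0.105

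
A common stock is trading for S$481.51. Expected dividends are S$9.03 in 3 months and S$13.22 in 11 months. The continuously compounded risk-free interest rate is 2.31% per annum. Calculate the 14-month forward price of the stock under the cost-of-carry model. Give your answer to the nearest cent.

S$472.14

PV(dividends) I = 9.03·e^(−0.0231·3/12) + 13.22·e^(−0.0231·11/12)
I = 8.9780 + 12.9430 = 21.9210
F = (S − I)·e^(rT) = (481.51 − 21.9210) · e^(0.0231·14/12)
= 459.5890 · e^0.026950 = 459.5890 × 1.027316 = S$472.14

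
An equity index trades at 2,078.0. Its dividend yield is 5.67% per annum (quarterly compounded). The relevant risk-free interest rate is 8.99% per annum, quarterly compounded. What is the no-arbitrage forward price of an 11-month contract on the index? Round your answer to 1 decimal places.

2,141.0

F = S · (1+r/4)^(4T) / (1+q/4)^(4T)
= 2078.0 × 1.084909 / 1.052965 = 2078.0 × 1.030337
F = 2,141.0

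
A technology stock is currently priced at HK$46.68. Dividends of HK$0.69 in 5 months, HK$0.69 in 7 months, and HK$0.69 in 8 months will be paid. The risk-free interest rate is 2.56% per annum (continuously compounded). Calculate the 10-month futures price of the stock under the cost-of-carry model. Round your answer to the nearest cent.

HK$45.60

PV(dividends) I = 0.69·e^(−0.0256·5/12) + 0.69·e^(−0.0256·7/12) + 0.69·e^(−0.0256·8/12)
I = 0.6827 + 0.6798 + 0.6783 = 2.0408
F = (S − I)·e^(rT) = (46.68 − 2.0408) · e^(0.0256·10/12)
= 44.6392 · e^0.021333 = 44.6392 × 1.021562 = HK$45.60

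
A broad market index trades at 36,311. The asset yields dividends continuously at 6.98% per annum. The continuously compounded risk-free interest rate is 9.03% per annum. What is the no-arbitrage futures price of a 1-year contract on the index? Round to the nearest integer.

37,063

F = S·e^((r − q)T) = 36311 · e^((0.0903 − 0.0698) × 1)
= 36311 · e^0.020500 = 36311 × 1.020712
F = 37,063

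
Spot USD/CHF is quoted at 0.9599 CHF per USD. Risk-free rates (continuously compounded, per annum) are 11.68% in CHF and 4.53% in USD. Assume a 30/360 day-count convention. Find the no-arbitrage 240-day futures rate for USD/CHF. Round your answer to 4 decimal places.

F = S·e^((r_CHF − r_USD)T) = 0.9599 · e^((0.1168 − 0.0453) × 240/360)
= 0.9599 · e^0.047667 = 0.9599 × 1.048821
F = 1.0068 CHF per USD

1.0068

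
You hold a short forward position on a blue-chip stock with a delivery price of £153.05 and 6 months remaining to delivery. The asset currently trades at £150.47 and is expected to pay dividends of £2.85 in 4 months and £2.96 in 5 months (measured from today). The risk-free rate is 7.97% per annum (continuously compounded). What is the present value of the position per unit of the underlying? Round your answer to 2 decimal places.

£2.24

PV(remaining dividends) I = 2.85·e^(−0.0797·4/12) + 2.96·e^(−0.0797·5/12) = 5.6386
Current forward F = (S − I)·e^(rT) = (150.47 − 5.6386)·e^(0.0797·6/12) = 144.8314 × 1.040655 = 150.7195
Value (long) = (F − K)·e^(−rT) = (150.7195 − 153.05) × 0.960934 = -2.2395
Short position value = −(long value) = £2.24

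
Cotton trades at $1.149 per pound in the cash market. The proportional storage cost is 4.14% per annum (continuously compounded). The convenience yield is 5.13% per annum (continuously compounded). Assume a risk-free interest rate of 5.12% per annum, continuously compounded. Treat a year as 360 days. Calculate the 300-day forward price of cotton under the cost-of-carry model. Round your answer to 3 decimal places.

$1.189 per pound

Net carry = r + u − y = 0.0512 + 0.0414 − 0.0513 = 0.0413
F = S·e^((r+u−y)T) = 1.149 · e^(0.0413 × 300/360) = 1.149 · e^0.034417
= 1.149 × 1.035016 = $1.189 per pound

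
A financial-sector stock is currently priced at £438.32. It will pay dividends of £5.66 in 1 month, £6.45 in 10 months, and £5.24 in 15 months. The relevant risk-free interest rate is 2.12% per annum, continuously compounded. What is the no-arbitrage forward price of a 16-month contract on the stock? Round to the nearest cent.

£433.31

PV(dividends) I = 5.66·e^(−0.0212·1/12) + 6.45·e^(−0.0212·10/12) + 5.24·e^(−0.0212·15/12)
I = 5.6500 + 6.3371 + 5.1030 = 17.0901
F = (S − I)·e^(rT) = (438.32 − 17.0901) · e^(0.0212·16/12)
= 421.2299 · e^0.028267 = 421.2299 × 1.028670 = £433.31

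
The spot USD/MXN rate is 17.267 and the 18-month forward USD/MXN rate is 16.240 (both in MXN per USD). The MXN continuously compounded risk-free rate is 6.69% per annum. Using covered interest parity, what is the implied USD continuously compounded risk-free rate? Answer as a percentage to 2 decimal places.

10.78%

F = S·e^((r_MXN − r_USD)T) ⇒ r_USD = r_MXN − ln(F/S)/T
ln(16.240/17.267) = -0.061320; /(18/12) = -0.040880
r_USD = 0.0669 + 0.040880 = 0.107780
r_USD = 10.78%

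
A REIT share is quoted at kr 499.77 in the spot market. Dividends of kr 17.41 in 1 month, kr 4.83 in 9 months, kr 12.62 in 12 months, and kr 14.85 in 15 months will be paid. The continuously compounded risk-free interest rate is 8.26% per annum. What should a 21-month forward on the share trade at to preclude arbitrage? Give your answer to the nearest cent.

PV(dividends) I = 17.41·e^(−0.0826·1/12) + 4.83·e^(−0.0826·9/12) + 12.62·e^(−0.0826·12/12) + 14.85·e^(−0.0826·15/12)
I = 17.2906 + 4.5399 + 11.6195 + 13.3932 = 46.8432
F = (S − I)·e^(rT) = (499.77 − 46.8432) · e^(0.0826·21/12)
= 452.9268 · e^0.144550 = 452.9268 × 1.155519 = kr 523.37

kr 523.37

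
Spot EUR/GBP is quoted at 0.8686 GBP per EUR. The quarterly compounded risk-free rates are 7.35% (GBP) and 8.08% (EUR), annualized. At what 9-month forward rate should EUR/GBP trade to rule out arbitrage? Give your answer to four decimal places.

0.8639

By covered interest parity, F = S · (1+r_GBP/4)^(4T) / (1+r_EUR/4)^(4T)
= 0.8686 × 1.056144 / 1.061832 = 0.8686 × 0.994643
F = 0.8639 GBP per EUR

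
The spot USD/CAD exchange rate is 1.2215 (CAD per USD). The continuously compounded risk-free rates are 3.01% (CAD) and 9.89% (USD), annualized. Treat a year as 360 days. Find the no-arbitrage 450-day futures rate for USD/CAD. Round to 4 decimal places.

F = S·e^((r_CAD − r_USD)T) = 1.2215 · e^((0.0301 − 0.0989) × 450/360)
= 1.2215 · e^-0.086000 = 1.2215 × 0.917594
F = 1.1208 CAD per USD

1.1208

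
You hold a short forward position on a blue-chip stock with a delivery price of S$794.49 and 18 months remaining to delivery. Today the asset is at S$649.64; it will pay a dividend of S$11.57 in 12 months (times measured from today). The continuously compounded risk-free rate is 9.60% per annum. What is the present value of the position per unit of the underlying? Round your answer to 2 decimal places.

PV(remaining dividends) I = 11.57·e^(−0.0960·12/12) = 10.5109
Current forward F = (S − I)·e^(rT) = (649.64 − 10.5109)·e^(0.0960·18/12) = 639.1291 × 1.154884 = 738.1200
Value (long) = (F − K)·e^(−rT) = (738.1200 − 794.49) × 0.865888 = -48.8101
Short position value = −(long value) = S$48.81

S$48.81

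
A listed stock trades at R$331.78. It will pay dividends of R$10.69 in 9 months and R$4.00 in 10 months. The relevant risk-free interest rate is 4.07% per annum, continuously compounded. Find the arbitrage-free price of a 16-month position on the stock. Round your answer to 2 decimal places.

R$335.25

PV(dividends) I = 10.69·e^(−0.0407·9/12) + 4.00·e^(−0.0407·10/12)
I = 10.3686 + 3.8666 = 14.2352
F = (S − I)·e^(rT) = (331.78 − 14.2352) · e^(0.0407·16/12)
= 317.5448 · e^0.054267 = 317.5448 × 1.055766 = R$335.25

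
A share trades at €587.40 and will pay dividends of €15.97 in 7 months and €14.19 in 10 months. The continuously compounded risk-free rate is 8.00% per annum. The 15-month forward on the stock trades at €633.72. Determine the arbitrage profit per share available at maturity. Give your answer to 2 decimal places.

€16.06 per share

PV(dividends) I = 15.97·e^(−0.0800·7/12) + 14.19·e^(−0.0800·10/12) = 28.5167
Fair forward F* = (S − I)·e^(rT) = (587.40 − 28.5167)·e^0.100000 = 558.8833 × 1.105171 = 617.6616
Market €633.72 > fair 617.6616: forward overpriced → cash-and-carry (borrow at r, buy the stock and collect the dividends, short the forward).
Profit at T = |F_mkt − F*| = |633.72 − 617.6616| = €16.06 per share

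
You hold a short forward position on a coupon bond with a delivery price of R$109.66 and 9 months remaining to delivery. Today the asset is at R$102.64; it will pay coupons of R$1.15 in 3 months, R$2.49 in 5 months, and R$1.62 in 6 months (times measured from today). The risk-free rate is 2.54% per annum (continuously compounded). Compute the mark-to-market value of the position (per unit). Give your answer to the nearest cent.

R$10.16

PV(remaining coupons) I = 1.15·e^(−0.0254·3/12) + 2.49·e^(−0.0254·5/12) + 1.62·e^(−0.0254·6/12) = 5.2061
Current forward F = (S − I)·e^(rT) = (102.64 − 5.2061)·e^(0.0254·9/12) = 97.4339 × 1.019233 = 99.3078
Value (long) = (F − K)·e^(−rT) = (99.3078 − 109.66) × 0.981130 = -10.1569
Short position value = −(long value) = R$10.16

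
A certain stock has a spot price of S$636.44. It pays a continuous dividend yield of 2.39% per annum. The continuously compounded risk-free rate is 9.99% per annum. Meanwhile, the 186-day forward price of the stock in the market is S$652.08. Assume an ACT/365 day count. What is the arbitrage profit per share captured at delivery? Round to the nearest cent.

S$9.49 per share

Fair forward: F* = S·e^(carry·T), with carry = (r − q) = 0.0999 − 0.0239 = 0.0760
F* = 636.44 · e^(0.0760 × 186/365) = 636.44 · e^0.038729 = 636.44 × 1.039489 = S$661.5724
Market S$652.08 < fair S$661.5724: forward underpriced → reverse cash-and-carry (short spot, go long the forward).
At maturity, profit = |F_mkt − F*| = |652.08 − 661.5724| = S$9.49 per share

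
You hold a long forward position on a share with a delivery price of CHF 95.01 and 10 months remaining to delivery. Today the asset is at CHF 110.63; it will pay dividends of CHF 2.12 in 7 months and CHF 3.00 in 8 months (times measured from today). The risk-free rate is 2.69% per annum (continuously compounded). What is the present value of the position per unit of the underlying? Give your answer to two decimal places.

CHF 12.69

PV(remaining dividends) I = 2.12·e^(−0.0269·7/12) + 3.00·e^(−0.0269·8/12) = 5.0337
Current forward F = (S − I)·e^(rT) = (110.63 − 5.0337)·e^(0.0269·10/12) = 105.5963 × 1.022670 = 107.9902
Value (long) = (F − K)·e^(−rT) = (107.9902 − 95.01) × 0.977833 = 12.6925
Value = CHF 12.69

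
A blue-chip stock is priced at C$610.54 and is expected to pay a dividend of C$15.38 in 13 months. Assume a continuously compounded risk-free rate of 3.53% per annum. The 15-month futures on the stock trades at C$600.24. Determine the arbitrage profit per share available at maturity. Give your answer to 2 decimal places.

C$22.37 per share

PV(dividends) I = 15.38·e^(−0.0353·13/12) = 14.8029
Fair futures F* = (S − I)·e^(rT) = (610.54 − 14.8029)·e^0.044125 = 595.7371 × 1.045113 = 622.6126
Market C$600.24 < fair 622.6126: forward underpriced → reverse cash-and-carry (short the stock, invest proceeds at r, pay the dividends, go long the forward).
Profit at T = |F_mkt − F*| = |600.24 − 622.6126| = C$22.37 per share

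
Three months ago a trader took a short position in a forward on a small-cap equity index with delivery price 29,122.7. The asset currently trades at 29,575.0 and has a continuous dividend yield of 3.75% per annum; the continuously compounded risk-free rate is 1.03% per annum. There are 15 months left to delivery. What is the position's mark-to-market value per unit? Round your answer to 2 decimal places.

Current fair forward for the remaining 15 months: F = S·e^((r − q)·T), (r − q) = 0.0103 − 0.0375 = -0.0272
F = 29575.0 · e^(-0.0272 × 15/12) = 29575.0 × 0.96657150 = 28586.3521
Value of long forward = (F − K)·e^(−rT) = (28586.3521 − 29122.7) · e^(−0.0103·15/12)
= -536.3479 × 0.98720753 = -529.49
Short position value = −(long value) = 529.49

529.49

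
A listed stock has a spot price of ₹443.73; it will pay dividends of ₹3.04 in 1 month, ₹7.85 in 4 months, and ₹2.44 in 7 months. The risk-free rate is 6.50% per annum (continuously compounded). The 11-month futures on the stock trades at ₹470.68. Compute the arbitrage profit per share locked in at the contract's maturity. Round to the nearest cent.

₹13.56 per share

PV(dividends) I = 3.04·e^(−0.0650·1/12) + 7.85·e^(−0.0650·4/12) + 2.44·e^(−0.0650·7/12) = 13.0545
Fair futures F* = (S − I)·e^(rT) = (443.73 − 13.0545)·e^0.059583 = 430.6755 × 1.061394 = 457.1164
Market ₹470.68 > fair 457.1164: forward overpriced → cash-and-carry (borrow at r, buy the stock and collect the dividends, short the forward).
Profit at T = |F_mkt − F*| = |470.68 − 457.1164| = ₹13.56 per share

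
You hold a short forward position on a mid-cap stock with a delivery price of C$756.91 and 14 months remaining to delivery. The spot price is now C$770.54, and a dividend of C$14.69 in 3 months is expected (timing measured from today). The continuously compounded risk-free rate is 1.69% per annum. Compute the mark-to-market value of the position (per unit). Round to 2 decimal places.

-C$13.78

PV(remaining dividends) I = 14.69·e^(−0.0169·3/12) = 14.6281
Current forward F = (S − I)·e^(rT) = (770.54 − 14.6281)·e^(0.0169·14/12) = 755.9119 × 1.019912 = 770.9636
Value (long) = (F − K)·e^(−rT) = (770.9636 − 756.91) × 0.980476 = 13.7792
Short position value = −(long value) = -C$13.78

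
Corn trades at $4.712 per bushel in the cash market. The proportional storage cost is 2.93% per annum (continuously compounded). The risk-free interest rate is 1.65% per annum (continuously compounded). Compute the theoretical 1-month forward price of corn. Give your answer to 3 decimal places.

Net carry = r + u − y = 0.0165 + 0.0293 − 0.0000 = 0.0458
F = S·e^((r+u−y)T) = 4.712 · e^(0.0458 × 1/12) = 4.712 · e^0.003817
= 4.712 × 1.003824 = $4.730 per bushel

$4.730 per bushel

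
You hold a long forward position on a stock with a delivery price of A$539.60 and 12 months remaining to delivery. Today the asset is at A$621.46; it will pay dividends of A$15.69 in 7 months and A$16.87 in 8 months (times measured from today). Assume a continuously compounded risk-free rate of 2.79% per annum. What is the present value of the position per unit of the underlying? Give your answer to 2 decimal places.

A$64.71

PV(remaining dividends) I = 15.69·e^(−0.0279·7/12) + 16.87·e^(−0.0279·8/12) = 31.9958
Current forward F = (S − I)·e^(rT) = (621.46 − 31.9958)·e^(0.0279·12/12) = 589.4642 × 1.028293 = 606.1419
Value (long) = (F − K)·e^(−rT) = (606.1419 − 539.60) × 0.972486 = 64.7111
Value = A$64.71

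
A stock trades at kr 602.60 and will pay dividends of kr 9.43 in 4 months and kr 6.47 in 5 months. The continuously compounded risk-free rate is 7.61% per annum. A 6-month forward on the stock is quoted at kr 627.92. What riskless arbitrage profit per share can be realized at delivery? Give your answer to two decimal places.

PV(dividends) I = 9.43·e^(−0.0761·4/12) + 6.47·e^(−0.0761·5/12) = 15.4619
Fair forward F* = (S − I)·e^(rT) = (602.60 − 15.4619)·e^0.038050 = 587.1381 × 1.038783 = 609.9091
Market kr 627.92 > fair 609.9091: forward overpriced → cash-and-carry (borrow at r, buy the stock and collect the dividends, short the forward).
Profit at T = |F_mkt − F*| = |627.92 − 609.9091| = kr 18.01 per share

kr 18.01 per share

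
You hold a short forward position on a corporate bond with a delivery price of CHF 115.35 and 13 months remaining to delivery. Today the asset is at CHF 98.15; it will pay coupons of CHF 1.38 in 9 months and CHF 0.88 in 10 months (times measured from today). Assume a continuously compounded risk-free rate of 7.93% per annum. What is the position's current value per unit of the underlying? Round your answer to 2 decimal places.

CHF 9.83

PV(remaining coupons) I = 1.38·e^(−0.0793·9/12) + 0.88·e^(−0.0793·10/12) = 2.1240
Current forward F = (S − I)·e^(rT) = (98.15 − 2.1240)·e^(0.0793·13/12) = 96.0260 × 1.089706 = 104.6401
Value (long) = (F − K)·e^(−rT) = (104.6401 − 115.35) × 0.917678 = -9.8282
Short position value = −(long value) = CHF 9.83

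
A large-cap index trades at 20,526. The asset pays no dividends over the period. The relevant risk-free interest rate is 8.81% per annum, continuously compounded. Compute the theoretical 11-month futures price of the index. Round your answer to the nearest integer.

F = S·e^(rT) = 20526 · e^(0.0881 × 11/12)
= 20526 · e^0.080758 = 20526 × 1.084109
F = 22,252

22,252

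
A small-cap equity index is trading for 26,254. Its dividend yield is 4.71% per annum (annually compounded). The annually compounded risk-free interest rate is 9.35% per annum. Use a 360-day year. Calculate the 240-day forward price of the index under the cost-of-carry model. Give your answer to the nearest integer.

F = S · (1+r)^T / (1+q)^T
= 26254 × 1.061400 / 1.031159 = 26254 × 1.029327
F = 27,024

27,024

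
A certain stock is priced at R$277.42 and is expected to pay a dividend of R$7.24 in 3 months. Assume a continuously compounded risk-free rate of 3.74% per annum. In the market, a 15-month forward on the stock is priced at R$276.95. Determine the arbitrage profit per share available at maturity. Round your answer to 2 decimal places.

PV(dividends) I = 7.24·e^(−0.0374·3/12) = 7.1726
Fair forward F* = (S − I)·e^(rT) = (277.42 − 7.1726)·e^0.046750 = 270.2474 × 1.047860 = 283.1814
Market R$276.95 < fair 283.1814: forward underpriced → reverse cash-and-carry (short the stock, invest proceeds at r, pay the dividends, go long the forward).
Profit at T = |F_mkt − F*| = |276.95 − 283.1814| = R$6.23 per share

R$6.23 per share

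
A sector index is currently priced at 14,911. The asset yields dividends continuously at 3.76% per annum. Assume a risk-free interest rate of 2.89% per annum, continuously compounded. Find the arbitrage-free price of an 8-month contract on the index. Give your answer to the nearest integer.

F = S·e^((r − q)T) = 14911 · e^((0.0289 − 0.0376) × 8/12)
= 14911 · e^-0.005800 = 14911 × 0.994217
F = 14,825

14,825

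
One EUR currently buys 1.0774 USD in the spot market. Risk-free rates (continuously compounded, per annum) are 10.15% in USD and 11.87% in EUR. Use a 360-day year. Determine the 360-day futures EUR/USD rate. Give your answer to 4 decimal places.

F = S·e^((r_USD − r_EUR)T) = 1.0774 · e^((0.1015 − 0.1187) × 360/360)
= 1.0774 · e^-0.017200 = 1.0774 × 0.982947
F = 1.0590 USD per EUR

1.0590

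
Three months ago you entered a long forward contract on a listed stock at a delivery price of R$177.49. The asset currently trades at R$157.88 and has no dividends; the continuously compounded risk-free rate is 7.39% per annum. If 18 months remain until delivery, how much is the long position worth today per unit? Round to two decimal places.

-R$0.99

Current fair forward for the remaining 18 months: F = S·e^(r·T), r = 0.0739
F = 157.88 · e^(0.0739 × 18/12) = 157.88 × 1.117227 = 176.3878
Value of long forward = (F − K)·e^(−rT) = (176.3878 − 177.49) · e^(−0.0739·18/12)
= -1.1022 × 0.895073 = -0.99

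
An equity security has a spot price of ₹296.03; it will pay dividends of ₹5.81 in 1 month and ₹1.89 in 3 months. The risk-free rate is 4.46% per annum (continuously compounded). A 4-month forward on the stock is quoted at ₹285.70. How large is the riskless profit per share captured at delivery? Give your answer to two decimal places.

₹6.99 per share

PV(dividends) I = 5.81·e^(−0.0446·1/12) + 1.89·e^(−0.0446·3/12) = 7.6575
Fair forward F* = (S − I)·e^(rT) = (296.03 − 7.6575)·e^0.014867 = 288.3725 × 1.014978 = 292.6917
Market ₹285.70 < fair 292.6917: forward underpriced → reverse cash-and-carry (short the stock, invest proceeds at r, pay the dividends, go long the forward).
Profit at T = |F_mkt − F*| = |285.70 − 292.6917| = ₹6.99 per share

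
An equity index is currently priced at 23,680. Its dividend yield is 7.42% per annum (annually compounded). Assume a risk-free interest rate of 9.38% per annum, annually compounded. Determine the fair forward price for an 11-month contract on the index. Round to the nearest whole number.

F = S · (1+r)^T / (1+q)^T
= 23680 × 1.085658 / 1.067812 = 23680 × 1.016713
F = 24,076

24,076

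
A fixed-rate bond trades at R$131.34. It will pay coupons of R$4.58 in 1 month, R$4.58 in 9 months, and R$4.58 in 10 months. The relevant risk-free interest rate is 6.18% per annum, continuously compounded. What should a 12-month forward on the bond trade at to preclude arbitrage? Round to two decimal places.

R$125.59

PV(coupons) I = 4.58·e^(−0.0618·1/12) + 4.58·e^(−0.0618·9/12) + 4.58·e^(−0.0618·10/12)
I = 4.5565 + 4.3726 + 4.3501 = 13.2792
F = (S − I)·e^(rT) = (131.34 − 13.2792) · e^(0.0618·12/12)
= 118.0608 · e^0.061800 = 118.0608 × 1.063750 = R$125.59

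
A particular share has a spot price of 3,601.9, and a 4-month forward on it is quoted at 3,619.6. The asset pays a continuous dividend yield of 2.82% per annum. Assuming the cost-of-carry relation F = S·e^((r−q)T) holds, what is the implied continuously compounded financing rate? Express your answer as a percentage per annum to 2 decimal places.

From F = S·e^((r−q)T): (r − q) = ln(F/S)/T
ln(3619.6/3601.9) = ln(1.004914) = 0.004902
(r − q) = 0.004902 / (4/12) = 0.014706
r = ln(F/S)/T + q = 0.014706 + 0.0282 = 0.042906
r = 4.29%

4.29%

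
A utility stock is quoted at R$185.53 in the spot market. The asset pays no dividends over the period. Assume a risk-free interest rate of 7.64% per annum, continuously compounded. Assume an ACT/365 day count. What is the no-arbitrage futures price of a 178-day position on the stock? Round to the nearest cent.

F = S·e^(rT) = 185.53 · e^(0.0764 × 178/365)
= 185.53 · e^0.037258 = 185.53 × 1.037961
F = R$192.57

R$192.57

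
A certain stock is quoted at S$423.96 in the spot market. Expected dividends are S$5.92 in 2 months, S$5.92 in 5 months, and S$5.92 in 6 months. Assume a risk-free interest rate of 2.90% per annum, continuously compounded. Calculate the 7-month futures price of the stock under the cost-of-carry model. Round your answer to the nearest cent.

S$413.32

PV(dividends) I = 5.92·e^(−0.0290·2/12) + 5.92·e^(−0.0290·5/12) + 5.92·e^(−0.0290·6/12)
I = 5.8915 + 5.8489 + 5.8348 = 17.5752
F = (S − I)·e^(rT) = (423.96 − 17.5752) · e^(0.0290·7/12)
= 406.3848 · e^0.016917 = 406.3848 × 1.017061 = S$413.32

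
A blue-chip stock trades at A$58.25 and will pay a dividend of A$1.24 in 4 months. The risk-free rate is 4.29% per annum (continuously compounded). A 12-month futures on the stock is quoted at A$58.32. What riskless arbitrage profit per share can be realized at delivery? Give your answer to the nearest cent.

A$1.21 per share

PV(dividends) I = 1.24·e^(−0.0429·4/12) = 1.2224
Fair futures F* = (S − I)·e^(rT) = (58.25 − 1.2224)·e^0.042900 = 57.0276 × 1.043834 = 59.5273
Market A$58.32 < fair 59.5273: forward underpriced → reverse cash-and-carry (short the stock, invest proceeds at r, pay the dividends, go long the forward).
Profit at T = |F_mkt − F*| = |58.32 − 59.5273| = A$1.21 per share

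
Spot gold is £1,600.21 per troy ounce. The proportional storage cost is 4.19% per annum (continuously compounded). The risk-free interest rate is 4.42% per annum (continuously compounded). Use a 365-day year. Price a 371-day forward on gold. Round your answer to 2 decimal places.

£1,746.56 per troy ounce

Net carry = r + u − y = 0.0442 + 0.0419 − 0.0000 = 0.0861
F = S·e^((r+u−y)T) = 1600.21 · e^(0.0861 × 371/365) = 1600.21 · e^0.08751534
= 1600.21 × 1.09145901 = £1,746.56 per troy ounce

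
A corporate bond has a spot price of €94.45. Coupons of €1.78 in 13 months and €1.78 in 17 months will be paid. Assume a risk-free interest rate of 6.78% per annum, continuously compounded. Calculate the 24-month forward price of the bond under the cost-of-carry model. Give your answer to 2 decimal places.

€104.42

PV(coupons) I = 1.78·e^(−0.0678·13/12) + 1.78·e^(−0.0678·17/12)
I = 1.6539 + 1.6170 = 3.2709
F = (S − I)·e^(rT) = (94.45 − 3.2709) · e^(0.0678·24/12)
= 91.1791 · e^0.135600 = 91.1791 × 1.145224 = €104.42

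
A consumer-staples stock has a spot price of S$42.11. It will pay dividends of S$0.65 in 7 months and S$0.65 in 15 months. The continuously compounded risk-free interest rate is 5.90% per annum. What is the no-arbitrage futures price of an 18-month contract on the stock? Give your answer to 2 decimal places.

S$44.66

PV(dividends) I = 0.65·e^(−0.0590·7/12) + 0.65·e^(−0.0590·15/12)
I = 0.6280 + 0.6038 = 1.2318
F = (S − I)·e^(rT) = (42.11 − 1.2318) · e^(0.0590·18/12)
= 40.8782 · e^0.088500 = 40.8782 × 1.092534 = S$44.66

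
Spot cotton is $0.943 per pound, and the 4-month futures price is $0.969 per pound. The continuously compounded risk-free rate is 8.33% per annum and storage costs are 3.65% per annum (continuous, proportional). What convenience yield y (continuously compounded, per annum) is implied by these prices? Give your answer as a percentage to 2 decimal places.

3.82%

F = S·e^((r+u−y)T) ⇒ (r+u−y) = ln(F/S)/T
ln(0.969/0.943) = 0.027198; /T ⇒ 0.081594
y = r + u − ln(F/S)/T = 0.0833 + 0.0365 − 0.081594 = 0.038206
y = 3.82%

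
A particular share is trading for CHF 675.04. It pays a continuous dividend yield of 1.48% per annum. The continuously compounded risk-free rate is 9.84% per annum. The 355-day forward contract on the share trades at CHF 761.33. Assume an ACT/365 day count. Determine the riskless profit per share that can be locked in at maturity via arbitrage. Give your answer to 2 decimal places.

Fair forward: F* = S·e^(carry·T), with carry = (r − q) = 0.0984 − 0.0148 = 0.0836
F* = 675.04 · e^(0.0836 × 355/365) = 675.04 · e^0.081310 = 675.04 × 1.084707 = CHF 732.2206
Market CHF 761.33 > fair CHF 732.2206: forward overpriced → cash-and-carry (buy spot, short the forward).
At maturity, profit = |F_mkt − F*| = |761.33 − 732.2206| = CHF 29.11 per share

CHF 29.11 per share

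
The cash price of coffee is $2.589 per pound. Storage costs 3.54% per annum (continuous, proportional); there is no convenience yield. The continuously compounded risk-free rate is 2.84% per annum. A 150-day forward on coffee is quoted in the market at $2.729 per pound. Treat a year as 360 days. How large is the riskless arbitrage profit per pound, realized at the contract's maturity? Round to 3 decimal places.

Fair forward: F* = S·e^(carry·T), with carry = (r + u) = 0.0284 + 0.0354 = 0.0638
F* = 2.589 · e^(0.0638 × 150/360) = 2.589 · e^0.026583 = 2.589 × 1.026939 = $2.6587
Market $2.729 > fair $2.6587: forward overpriced → cash-and-carry (buy spot, short the forward).
At maturity, profit = |F_mkt − F*| = |2.729 − 2.6587| = $0.070 per pound

$0.070 per pound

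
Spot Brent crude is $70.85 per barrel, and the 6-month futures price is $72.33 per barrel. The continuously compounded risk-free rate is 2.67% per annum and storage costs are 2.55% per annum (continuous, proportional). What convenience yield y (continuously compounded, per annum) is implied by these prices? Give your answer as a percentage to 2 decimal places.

1.09%

F = S·e^((r+u−y)T) ⇒ (r+u−y) = ln(F/S)/T
ln(72.33/70.85) = 0.020674; /T ⇒ 0.041348
y = r + u − ln(F/S)/T = 0.0267 + 0.0255 − 0.041348 = 0.010852
y = 1.09%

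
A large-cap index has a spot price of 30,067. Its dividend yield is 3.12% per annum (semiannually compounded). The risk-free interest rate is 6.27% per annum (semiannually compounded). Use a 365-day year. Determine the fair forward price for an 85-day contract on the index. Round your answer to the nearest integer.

30,283

F = S · (1+r/2)^(2T) / (1+q/2)^(2T)
= 30067 × 1.014481 / 1.007236 = 30067 × 1.007193
F = 30,283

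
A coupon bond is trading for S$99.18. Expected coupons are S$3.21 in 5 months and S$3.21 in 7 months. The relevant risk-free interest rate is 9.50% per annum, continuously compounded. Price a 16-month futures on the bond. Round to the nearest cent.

PV(coupons) I = 3.21·e^(−0.0950·5/12) + 3.21·e^(−0.0950·7/12)
I = 3.0854 + 3.0370 = 6.1224
F = (S − I)·e^(rT) = (99.18 − 6.1224) · e^(0.0950·16/12)
= 93.0576 · e^0.126667 = 93.0576 × 1.135039 = S$105.62

S$105.62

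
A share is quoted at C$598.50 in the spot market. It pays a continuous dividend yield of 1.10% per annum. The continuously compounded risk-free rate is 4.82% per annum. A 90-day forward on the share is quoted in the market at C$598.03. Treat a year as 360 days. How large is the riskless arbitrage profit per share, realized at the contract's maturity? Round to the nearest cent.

C$6.06 per share

Fair forward: F* = S·e^(carry·T), with carry = (r − q) = 0.0482 − 0.0110 = 0.0372
F* = 598.50 · e^(0.0372 × 90/360) = 598.50 · e^0.009300 = 598.50 × 1.009343 = C$604.0918
Market C$598.03 < fair C$604.0918: forward underpriced → reverse cash-and-carry (short spot, go long the forward).
At maturity, profit = |F_mkt − F*| = |598.03 − 604.0918| = C$6.06 per share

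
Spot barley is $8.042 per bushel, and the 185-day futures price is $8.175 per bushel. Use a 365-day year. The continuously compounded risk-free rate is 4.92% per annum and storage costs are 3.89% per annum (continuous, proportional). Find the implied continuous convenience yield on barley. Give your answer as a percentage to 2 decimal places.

F = S·e^((r+u−y)T) ⇒ (r+u−y) = ln(F/S)/T
ln(8.175/8.042) = 0.016403; /T ⇒ 0.032363
y = r + u − ln(F/S)/T = 0.0492 + 0.0389 − 0.032363 = 0.055737
y = 5.57%

5.57%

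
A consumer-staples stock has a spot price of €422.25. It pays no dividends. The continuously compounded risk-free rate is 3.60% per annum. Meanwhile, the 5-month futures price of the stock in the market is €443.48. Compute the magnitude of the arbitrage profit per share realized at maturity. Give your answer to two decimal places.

Fair futures: F* = S·e^(carry·T), with carry = r = 0.0360
F* = 422.25 · e^(0.0360 × 5/12) = 422.25 · e^0.015000 = 422.25 × 1.015113 = €428.6315
Market €443.48 > fair €428.6315: forward overpriced → cash-and-carry (buy spot, short the forward).
At maturity, profit = |F_mkt − F*| = |443.48 − 428.6315| = €14.85 per share

€14.85 per share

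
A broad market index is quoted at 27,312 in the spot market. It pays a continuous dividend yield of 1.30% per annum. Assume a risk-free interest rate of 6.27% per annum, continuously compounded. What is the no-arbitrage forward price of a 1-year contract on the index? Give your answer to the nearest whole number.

F = S·e^((r − q)T) = 27312 · e^((0.0627 − 0.0130) × 1)
= 27312 · e^0.049700 = 27312 × 1.050956
F = 28,704

28,704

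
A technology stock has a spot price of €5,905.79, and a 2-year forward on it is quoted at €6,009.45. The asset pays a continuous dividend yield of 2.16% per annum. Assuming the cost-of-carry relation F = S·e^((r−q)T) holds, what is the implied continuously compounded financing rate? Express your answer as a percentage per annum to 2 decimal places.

From F = S·e^((r−q)T): (r − q) = ln(F/S)/T
ln(6009.45/5905.79) = ln(1.017552) = 0.017400
(r − q) = 0.017400 / (2) = 0.008700
r = ln(F/S)/T + q = 0.008700 + 0.0216 = 0.030300
r = 3.03%

3.03%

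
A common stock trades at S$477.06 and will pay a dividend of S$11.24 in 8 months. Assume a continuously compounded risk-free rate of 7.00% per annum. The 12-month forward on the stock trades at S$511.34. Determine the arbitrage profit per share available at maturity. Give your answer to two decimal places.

S$11.19 per share

PV(dividends) I = 11.24·e^(−0.0700·8/12) = 10.7275
Fair forward F* = (S − I)·e^(rT) = (477.06 − 10.7275)·e^0.070000 = 466.3325 × 1.072508 = 500.1453
Market S$511.34 > fair 500.1453: forward overpriced → cash-and-carry (borrow at r, buy the stock and collect the dividends, short the forward).
Profit at T = |F_mkt − F*| = |511.34 − 500.1453| = S$11.19 per share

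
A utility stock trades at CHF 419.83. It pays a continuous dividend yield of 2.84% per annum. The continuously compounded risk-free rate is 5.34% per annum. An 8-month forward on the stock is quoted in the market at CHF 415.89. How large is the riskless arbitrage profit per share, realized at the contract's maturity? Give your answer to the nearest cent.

CHF 11.00 per share

Fair forward: F* = S·e^(carry·T), with carry = (r − q) = 0.0534 − 0.0284 = 0.0250
F* = 419.83 · e^(0.0250 × 8/12) = 419.83 · e^0.016667 = 419.83 × 1.016807 = CHF 426.8861
Market CHF 415.89 < fair CHF 426.8861: forward underpriced → reverse cash-and-carry (short spot, go long the forward).
At maturity, profit = |F_mkt − F*| = |415.89 − 426.8861| = CHF 11.00 per share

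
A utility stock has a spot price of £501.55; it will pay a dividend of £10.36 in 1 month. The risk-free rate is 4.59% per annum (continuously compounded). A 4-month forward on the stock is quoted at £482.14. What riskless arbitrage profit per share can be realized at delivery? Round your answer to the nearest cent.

£16.66 per share

PV(dividends) I = 10.36·e^(−0.0459·1/12) = 10.3204
Fair forward F* = (S − I)·e^(rT) = (501.55 − 10.3204)·e^0.015300 = 491.2296 × 1.015418 = 498.8034
Market £482.14 < fair 498.8034: forward underpriced → reverse cash-and-carry (short the stock, invest proceeds at r, pay the dividends, go long the forward).
Profit at T = |F_mkt − F*| = |482.14 − 498.8034| = £16.66 per share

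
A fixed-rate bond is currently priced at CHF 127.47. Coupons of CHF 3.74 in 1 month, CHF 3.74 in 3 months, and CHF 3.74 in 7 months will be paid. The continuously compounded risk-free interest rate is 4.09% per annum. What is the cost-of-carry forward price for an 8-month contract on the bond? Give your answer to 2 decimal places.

CHF 119.61

PV(coupons) I = 3.74·e^(−0.0409·1/12) + 3.74·e^(−0.0409·3/12) + 3.74·e^(−0.0409·7/12)
I = 3.7273 + 3.7020 + 3.6518 = 11.0811
F = (S − I)·e^(rT) = (127.47 − 11.0811) · e^(0.0409·8/12)
= 116.3889 · e^0.027267 = 116.3889 × 1.027642 = CHF 119.61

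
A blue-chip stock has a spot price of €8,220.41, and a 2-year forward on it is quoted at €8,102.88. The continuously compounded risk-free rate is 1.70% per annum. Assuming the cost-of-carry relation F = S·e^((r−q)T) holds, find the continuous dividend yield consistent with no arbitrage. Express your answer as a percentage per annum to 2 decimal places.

2.42%

From F = S·e^((r−q)T): (r − q) = ln(F/S)/T
ln(8102.88/8220.41) = ln(0.985703) = -0.014400
(r − q) = -0.014400 / (2) = -0.007200
q = r − ln(F/S)/T = 0.0170 + 0.007200 = 0.024200
q = 2.42%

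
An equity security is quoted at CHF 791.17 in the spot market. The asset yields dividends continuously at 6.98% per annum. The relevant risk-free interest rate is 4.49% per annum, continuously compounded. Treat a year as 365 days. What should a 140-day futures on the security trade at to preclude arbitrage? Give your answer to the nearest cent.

F = S·e^((r − q)T) = 791.17 · e^((0.0449 − 0.0698) × 140/365)
= 791.17 · e^-0.009551 = 791.17 × 0.990494
F = CHF 783.65

CHF 783.65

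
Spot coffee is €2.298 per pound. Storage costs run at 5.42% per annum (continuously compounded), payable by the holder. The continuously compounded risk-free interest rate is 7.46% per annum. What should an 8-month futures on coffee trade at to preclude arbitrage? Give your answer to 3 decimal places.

Net carry = r + u − y = 0.0746 + 0.0542 − 0.0000 = 0.1288
F = S·e^((r+u−y)T) = 2.298 · e^(0.1288 × 8/12) = 2.298 · e^0.085867
= 2.298 × 1.089661 = €2.504 per pound

€2.504 per pound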